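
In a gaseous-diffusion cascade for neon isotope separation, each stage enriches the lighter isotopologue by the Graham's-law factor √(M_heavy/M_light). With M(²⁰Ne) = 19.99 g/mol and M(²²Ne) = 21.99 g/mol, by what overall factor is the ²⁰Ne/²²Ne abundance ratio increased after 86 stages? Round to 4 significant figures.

After 86 stages the ratio has grown by (√(21.99/19.99))^86 = (21.99/19.99)^(86/2).
= 1.10005^43 = 60.36.

60.36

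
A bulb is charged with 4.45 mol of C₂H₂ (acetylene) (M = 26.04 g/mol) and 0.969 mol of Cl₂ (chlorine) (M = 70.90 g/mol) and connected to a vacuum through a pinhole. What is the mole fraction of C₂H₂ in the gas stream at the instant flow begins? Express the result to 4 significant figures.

0.8834

Rate_i ∝ x_i/√M_i (Graham's law weighted by mole fraction), so the effusate composition follows n_i/√M_i.
Mole fraction of C₂H₂ in the effusate = (n_C₂H₂/√M_C₂H₂) / (n_C₂H₂/√M_C₂H₂ + n_Cl₂/√M_Cl₂)
= (4.45/√26.04) / (4.45/√26.04 + 0.969/√70.90) = 0.8720/(0.8720 + 0.1151) = 0.8834.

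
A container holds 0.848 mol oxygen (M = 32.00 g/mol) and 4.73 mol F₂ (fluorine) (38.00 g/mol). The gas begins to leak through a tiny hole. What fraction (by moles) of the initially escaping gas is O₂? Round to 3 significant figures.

0.163

Each component's effusion rate ∝ (its partial pressure)·(1/√M) ∝ n_i/√M_i.
So x_O₂ in the escaping gas = (n_O₂/√M_O₂) / Σ(n_i/√M_i)
= (0.848/√32.00) / (0.848/√32.00 + 4.73/√38.00) = 0.1499/(0.1499 + 0.7673) = 0.163.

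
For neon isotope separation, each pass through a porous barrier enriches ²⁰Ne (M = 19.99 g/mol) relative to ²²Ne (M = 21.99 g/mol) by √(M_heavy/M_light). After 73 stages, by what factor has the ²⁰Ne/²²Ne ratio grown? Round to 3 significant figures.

After 73 stages the ratio has grown by (√(21.99/19.99))^73 = (21.99/19.99)^(73/2).
= 1.10005^(73/2) = 32.5.

32.5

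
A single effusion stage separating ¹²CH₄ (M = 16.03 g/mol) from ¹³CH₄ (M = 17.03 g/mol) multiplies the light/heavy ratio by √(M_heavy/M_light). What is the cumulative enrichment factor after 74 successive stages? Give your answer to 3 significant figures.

9.38

The single-stage factor is √(M_heavy/M_light), so 74 stages give [√(17.03/16.03)]^74 = (17.03/16.03)^(74/2).
= 1.06238^37 = 9.38.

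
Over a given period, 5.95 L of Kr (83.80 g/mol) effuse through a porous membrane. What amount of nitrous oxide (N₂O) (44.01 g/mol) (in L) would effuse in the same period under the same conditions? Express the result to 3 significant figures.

Graham's law gives rate_N₂O/rate_Kr = √(M_Kr/M_N₂O) = √(83.80/44.01) = √1.904 = 1.380.
So the volume for N₂O is 5.95 × 1.380 = 8.21 L.

8.21 L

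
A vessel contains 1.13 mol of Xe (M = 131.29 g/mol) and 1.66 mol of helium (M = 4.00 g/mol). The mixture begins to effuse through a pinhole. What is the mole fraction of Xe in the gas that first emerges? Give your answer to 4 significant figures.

The effusion rate of species i is ∝ p_i/√M_i ∝ n_i/√M_i.
x_Xe(eff) = (n_Xe/√M_Xe) / (n_Xe/√M_Xe + n_He/√M_He)
= (1.13/√131.29) / (1.13/√131.29 + 1.66/√4.00) = 0.09862/(0.09862 + 0.8300) = 0.1062.

0.1062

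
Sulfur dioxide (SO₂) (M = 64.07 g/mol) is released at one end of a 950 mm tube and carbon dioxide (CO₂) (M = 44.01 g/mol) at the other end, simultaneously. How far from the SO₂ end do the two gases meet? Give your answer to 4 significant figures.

In equal time, each gas travels a distance ∝ its rate ∝ 1/√M, so d_SO₂/d_CO₂ = √(M_CO₂/M_SO₂) = √(44.01/64.07) = 0.8288.
With d_SO₂ + d_CO₂ = 950 mm, d_CO₂ = 950/(1 + 0.8288) = 519.5 mm.
d_SO₂ = 950 − 519.5 = 430.5 mm.

430.5 mm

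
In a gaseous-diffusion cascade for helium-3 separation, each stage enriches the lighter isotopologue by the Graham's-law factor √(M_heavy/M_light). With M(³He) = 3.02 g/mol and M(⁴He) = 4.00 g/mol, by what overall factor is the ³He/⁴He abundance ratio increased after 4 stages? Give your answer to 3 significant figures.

Overall factor = α^4 with α = √(4.00/3.02), i.e. (4.00/3.02)^(4/2).
= 1.32450^2 = 1.75.

1.75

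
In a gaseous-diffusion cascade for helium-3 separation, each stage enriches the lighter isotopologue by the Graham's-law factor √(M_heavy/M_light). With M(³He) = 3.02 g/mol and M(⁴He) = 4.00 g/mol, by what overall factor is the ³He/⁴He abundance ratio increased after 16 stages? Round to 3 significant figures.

Each stage multiplies the ratio by α = √(4.00/3.02), so after 16 stages the overall factor is α^16 = (4.00/3.02)^(16/2).
= 1.32450^8 = 9.47.

9.47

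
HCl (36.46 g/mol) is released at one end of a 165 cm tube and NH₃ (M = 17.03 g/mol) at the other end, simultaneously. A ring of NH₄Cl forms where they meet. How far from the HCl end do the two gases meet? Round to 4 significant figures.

66.99 cm

The fronts meet when d_HCl + d_NH₃ = L with d_HCl/d_NH₃ = √(M_NH₃/M_HCl) (Graham's law). Here √(M_NH₃/M_HCl) = √(17.03/36.46) = 0.6834.
With d_HCl + d_NH₃ = 165 cm, d_NH₃ = 165/(1 + 0.6834) = 98.01 cm.
d_HCl = 165 − 98.01 = 66.99 cm.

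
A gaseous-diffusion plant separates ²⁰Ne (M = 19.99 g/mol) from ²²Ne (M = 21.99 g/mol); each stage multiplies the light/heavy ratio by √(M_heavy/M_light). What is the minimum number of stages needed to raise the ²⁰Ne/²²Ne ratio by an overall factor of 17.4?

Single-stage factor α = √(21.99/19.99), so ln α = ½ ln(1.10005) = 0.04768.
Need α^N ≥ 17.4 ⇒ N ≥ ln(17.4) / ln α = 2.856 / 0.04768 = 59.91.
So at least 60 stages are needed.

60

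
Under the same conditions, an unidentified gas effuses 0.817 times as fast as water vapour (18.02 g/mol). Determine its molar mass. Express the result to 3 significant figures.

Since effusion rate ∝ 1/√M, rate_X/rate_H₂O = √(M_H₂O/M_X).
0.817 = √(18.02/M_X)
M_X = 18.02 / 0.817² = 18.02 / 0.6675 = 27.0 g/mol

27.0 g/mol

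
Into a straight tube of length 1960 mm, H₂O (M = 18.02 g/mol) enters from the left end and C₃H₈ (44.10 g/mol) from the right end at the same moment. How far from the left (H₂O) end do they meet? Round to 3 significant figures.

In equal time, each gas travels a distance ∝ its rate ∝ 1/√M, so d_H₂O/d_C₃H₈ = √(M_C₃H₈/M_H₂O) = √(44.10/18.02) = 1.564.
With d_H₂O + d_C₃H₈ = 1960 mm, d_C₃H₈ = 1960/(1 + 1.564) = 764.3 mm.
d_H₂O = 1960 − 764.3 = 1200 mm.

1200 mm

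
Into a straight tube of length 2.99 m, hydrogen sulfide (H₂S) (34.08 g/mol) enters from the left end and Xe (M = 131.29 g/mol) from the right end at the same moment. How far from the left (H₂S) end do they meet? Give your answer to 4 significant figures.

1.981 m

Distances travelled in equal time are proportional to diffusion rates, so d_H₂S/d_Xe = √(M_Xe/M_H₂S) = √(131.29/34.08) = 1.963.
With d_H₂S + d_Xe = 2.99 m, d_Xe = 2.99/(1 + 1.963) = 1.009 m.
d_H₂S = 2.99 − 1.009 = 1.981 m.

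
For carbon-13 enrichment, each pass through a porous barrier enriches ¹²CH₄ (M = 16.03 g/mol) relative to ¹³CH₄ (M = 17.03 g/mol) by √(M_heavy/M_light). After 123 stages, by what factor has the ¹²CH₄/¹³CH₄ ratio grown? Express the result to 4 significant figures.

Overall factor = α^123 with α = √(17.03/16.03), i.e. (17.03/16.03)^(123/2).
= 1.06238^(123/2) = 41.33.

41.33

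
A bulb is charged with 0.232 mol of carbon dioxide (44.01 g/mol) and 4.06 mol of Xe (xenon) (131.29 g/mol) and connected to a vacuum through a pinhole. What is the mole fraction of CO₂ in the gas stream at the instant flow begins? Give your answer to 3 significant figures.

Each component's effusion rate ∝ (its partial pressure)·(1/√M) ∝ n_i/√M_i.
Mole fraction of CO₂ in the effusate = (n_CO₂/√M_CO₂) / (n_CO₂/√M_CO₂ + n_Xe/√M_Xe)
= (0.232/√44.01) / (0.232/√44.01 + 4.06/√131.29) = 0.03497/(0.03497 + 0.3543) = 0.0898.

0.0898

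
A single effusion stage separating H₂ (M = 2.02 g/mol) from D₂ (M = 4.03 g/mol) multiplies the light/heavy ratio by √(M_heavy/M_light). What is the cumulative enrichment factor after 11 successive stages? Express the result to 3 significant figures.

44.6

Overall factor = α^11 with α = √(4.03/2.02), i.e. (4.03/2.02)^(11/2).
= 1.99505^(11/2) = 44.6.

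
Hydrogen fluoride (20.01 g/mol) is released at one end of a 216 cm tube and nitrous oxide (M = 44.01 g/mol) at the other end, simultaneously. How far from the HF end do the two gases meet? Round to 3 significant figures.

129 cm

The fronts meet when d_HF + d_N₂O = L with d_HF/d_N₂O = √(M_N₂O/M_HF) (Graham's law). Here √(M_N₂O/M_HF) = √(44.01/20.01) = 1.483.
With d_HF + d_N₂O = 216 cm, d_N₂O = 216/(1 + 1.483) = 86.99 cm.
d_HF = 216 − 86.99 = 129 cm.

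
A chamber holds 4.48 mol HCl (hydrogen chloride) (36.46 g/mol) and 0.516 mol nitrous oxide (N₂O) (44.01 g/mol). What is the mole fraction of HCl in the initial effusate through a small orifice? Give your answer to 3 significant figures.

0.905

Each component's effusion rate ∝ (its partial pressure)·(1/√M) ∝ n_i/√M_i.
x_HCl(eff) = (n_HCl/√M_HCl) / (n_HCl/√M_HCl + n_N₂O/√M_N₂O)
= (4.48/√36.46) / (4.48/√36.46 + 0.516/√44.01) = 0.7419/(0.7419 + 0.07778) = 0.905.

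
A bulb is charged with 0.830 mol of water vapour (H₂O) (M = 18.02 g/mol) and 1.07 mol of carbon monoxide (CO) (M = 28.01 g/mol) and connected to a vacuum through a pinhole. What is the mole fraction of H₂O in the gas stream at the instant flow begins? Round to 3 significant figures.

0.492

The effusion rate of species i is ∝ p_i/√M_i ∝ n_i/√M_i.
x_H₂O(eff) = (n_H₂O/√M_H₂O) / (n_H₂O/√M_H₂O + n_CO/√M_CO)
= (0.830/√18.02) / (0.830/√18.02 + 1.07/√28.01) = 0.1955/(0.1955 + 0.2022) = 0.492.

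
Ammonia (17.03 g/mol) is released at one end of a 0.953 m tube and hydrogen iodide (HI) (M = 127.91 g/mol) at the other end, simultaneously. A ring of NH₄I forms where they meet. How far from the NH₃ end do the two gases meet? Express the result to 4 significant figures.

Graham's law gives d_NH₃/d_HI = rate_NH₃/rate_HI = √(M_HI/M_NH₃) = √(127.91/17.03) = 2.741.
With d_NH₃ + d_HI = 0.953 m, d_HI = 0.953/(1 + 2.741) = 0.2548 m.
d_NH₃ = 0.953 − 0.2548 = 0.6982 m.

0.6982 m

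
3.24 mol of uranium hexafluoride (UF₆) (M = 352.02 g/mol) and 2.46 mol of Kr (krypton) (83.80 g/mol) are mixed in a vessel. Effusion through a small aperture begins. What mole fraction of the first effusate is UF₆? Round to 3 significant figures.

The effusion rate of species i is ∝ p_i/√M_i ∝ n_i/√M_i.
So x_UF₆ in the escaping gas = (n_UF₆/√M_UF₆) / Σ(n_i/√M_i)
= (3.24/√352.02) / (3.24/√352.02 + 2.46/√83.80) = 0.1727/(0.1727 + 0.2687) = 0.391.

0.391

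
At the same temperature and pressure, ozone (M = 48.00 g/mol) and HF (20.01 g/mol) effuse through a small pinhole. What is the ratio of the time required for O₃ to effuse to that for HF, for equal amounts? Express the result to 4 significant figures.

1.549

From Graham's law, t_O₃/t_HF = √(M_O₃/M_HF) = √(48.00/20.01) = √2.399 = 1.549.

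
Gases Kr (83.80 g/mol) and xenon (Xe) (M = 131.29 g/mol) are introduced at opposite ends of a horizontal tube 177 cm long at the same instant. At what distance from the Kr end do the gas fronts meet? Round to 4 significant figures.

The fronts meet when d_Kr + d_Xe = L with d_Kr/d_Xe = √(M_Xe/M_Kr) (Graham's law). Here √(M_Xe/M_Kr) = √(131.29/83.80) = 1.252.
With d_Kr + d_Xe = 177 cm, d_Xe = 177/(1 + 1.252) = 78.61 cm.
d_Kr = 177 − 78.61 = 98.39 cm.

98.39 cm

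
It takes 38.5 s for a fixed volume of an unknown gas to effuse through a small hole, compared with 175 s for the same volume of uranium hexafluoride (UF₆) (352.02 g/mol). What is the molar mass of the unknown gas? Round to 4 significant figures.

From Graham's law, t_X/t_UF₆ = √(M_X/M_UF₆).
38.5/175 = 0.2200 = √(M_X/352.02)
M_X = 352.02 × 0.2200² = 352.02 × 0.04840 = 17.04 g/mol

17.04 g/mol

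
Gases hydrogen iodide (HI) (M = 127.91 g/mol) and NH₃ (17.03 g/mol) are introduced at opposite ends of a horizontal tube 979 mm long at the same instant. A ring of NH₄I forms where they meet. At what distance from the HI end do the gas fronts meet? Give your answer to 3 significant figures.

262 mm

In equal time, each gas travels a distance ∝ its rate ∝ 1/√M, so d_HI/d_NH₃ = √(M_NH₃/M_HI) = √(17.03/127.91) = 0.3649.
With d_HI + d_NH₃ = 979 mm, d_NH₃ = 979/(1 + 0.3649) = 717.3 mm.
d_HI = 979 − 717.3 = 262 mm.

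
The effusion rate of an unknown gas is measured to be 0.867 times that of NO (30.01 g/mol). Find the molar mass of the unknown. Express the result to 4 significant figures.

By Graham's law, rate_X/rate_NO = √(M_NO/M_X).
0.867 = √(30.01/M_X)
M_X = 30.01 / 0.867² = 30.01 / 0.7517 = 39.92 g/mol

39.92 g/mol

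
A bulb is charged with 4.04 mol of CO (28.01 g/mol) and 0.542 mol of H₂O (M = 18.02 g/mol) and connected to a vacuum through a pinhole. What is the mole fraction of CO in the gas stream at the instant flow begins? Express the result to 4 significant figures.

The effusion rate of species i is ∝ p_i/√M_i ∝ n_i/√M_i.
x_CO(eff) = (n_CO/√M_CO) / (n_CO/√M_CO + n_H₂O/√M_H₂O)
= (4.04/√28.01) / (4.04/√28.01 + 0.542/√18.02) = 0.7634/(0.7634 + 0.1277) = 0.8567.

0.8567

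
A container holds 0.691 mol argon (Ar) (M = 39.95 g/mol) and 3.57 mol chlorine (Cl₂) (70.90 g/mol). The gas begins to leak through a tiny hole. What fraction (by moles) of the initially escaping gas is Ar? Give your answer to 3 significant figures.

0.205

The effusion rate of species i is ∝ p_i/√M_i ∝ n_i/√M_i.
So x_Ar in the escaping gas = (n_Ar/√M_Ar) / Σ(n_i/√M_i)
= (0.691/√39.95) / (0.691/√39.95 + 3.57/√70.90) = 0.1093/(0.1093 + 0.4240) = 0.205.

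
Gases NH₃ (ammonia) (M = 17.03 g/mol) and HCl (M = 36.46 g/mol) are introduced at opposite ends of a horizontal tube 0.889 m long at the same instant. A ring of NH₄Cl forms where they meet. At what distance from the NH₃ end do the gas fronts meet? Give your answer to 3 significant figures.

Distances travelled in equal time are proportional to diffusion rates, so d_NH₃/d_HCl = √(M_HCl/M_NH₃) = √(36.46/17.03) = 1.463.
With d_NH₃ + d_HCl = 0.889 m, d_HCl = 0.889/(1 + 1.463) = 0.3609 m.
d_NH₃ = 0.889 − 0.3609 = 0.528 m.

0.528 m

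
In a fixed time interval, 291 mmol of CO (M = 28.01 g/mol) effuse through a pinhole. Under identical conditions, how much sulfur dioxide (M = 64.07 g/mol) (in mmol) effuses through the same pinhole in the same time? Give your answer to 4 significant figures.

By Graham's law, rate_SO₂/rate_CO = √(M_CO/M_SO₂) = √(28.01/64.07) = √0.4372 = 0.6612.
So the amount for SO₂ is 291 × 0.6612 = 192.4 mmol.

192.4 mmol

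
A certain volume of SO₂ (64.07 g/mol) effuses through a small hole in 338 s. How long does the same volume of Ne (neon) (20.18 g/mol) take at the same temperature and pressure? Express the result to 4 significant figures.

189.7 s

Since effusion rate ∝ 1/√M, t_Ne/t_SO₂ = √(M_Ne/M_SO₂) = √(20.18/64.07) = √0.3150 = 0.5612.
So the time for Ne is 338 × 0.5612 = 189.7 s.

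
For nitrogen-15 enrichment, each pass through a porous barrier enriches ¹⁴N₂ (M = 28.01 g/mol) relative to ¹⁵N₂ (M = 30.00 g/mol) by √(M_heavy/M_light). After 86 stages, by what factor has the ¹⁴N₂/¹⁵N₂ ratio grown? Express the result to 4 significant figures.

19.13

Overall factor = α^86 with α = √(30.00/28.01), i.e. (30.00/28.01)^(86/2).
= 1.07105^43 = 19.13.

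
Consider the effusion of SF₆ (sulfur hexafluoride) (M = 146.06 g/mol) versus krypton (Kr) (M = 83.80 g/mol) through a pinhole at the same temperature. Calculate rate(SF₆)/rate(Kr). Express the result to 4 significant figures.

Using Graham's law: rate_SF₆/rate_Kr = √(M_Kr/M_SF₆) = √(83.80/146.06) = √0.5737 = 0.7575.

0.7575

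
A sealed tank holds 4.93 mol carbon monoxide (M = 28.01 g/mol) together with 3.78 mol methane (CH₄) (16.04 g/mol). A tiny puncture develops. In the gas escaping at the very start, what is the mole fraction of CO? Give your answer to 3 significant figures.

The effusion rate of species i is ∝ p_i/√M_i ∝ n_i/√M_i.
Mole fraction of CO in the effusate = (n_CO/√M_CO) / (n_CO/√M_CO + n_CH₄/√M_CH₄)
= (4.93/√28.01) / (4.93/√28.01 + 3.78/√16.04) = 0.9315/(0.9315 + 0.9438) = 0.497.

0.497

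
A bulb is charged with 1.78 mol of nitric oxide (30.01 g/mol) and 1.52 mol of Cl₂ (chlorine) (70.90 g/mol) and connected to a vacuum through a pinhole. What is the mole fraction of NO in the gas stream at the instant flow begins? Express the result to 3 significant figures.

The effusion rate of species i is ∝ p_i/√M_i ∝ n_i/√M_i.
x_NO(eff) = (n_NO/√M_NO) / (n_NO/√M_NO + n_Cl₂/√M_Cl₂)
= (1.78/√30.01) / (1.78/√30.01 + 1.52/√70.90) = 0.3249/(0.3249 + 0.1805) = 0.643.

0.643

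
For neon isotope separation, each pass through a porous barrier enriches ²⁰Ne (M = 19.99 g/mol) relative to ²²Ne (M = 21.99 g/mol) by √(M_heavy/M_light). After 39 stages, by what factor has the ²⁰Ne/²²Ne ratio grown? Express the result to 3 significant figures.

6.42

After 39 stages the ratio has grown by (√(21.99/19.99))^39 = (21.99/19.99)^(39/2).
= 1.10005^(39/2) = 6.42.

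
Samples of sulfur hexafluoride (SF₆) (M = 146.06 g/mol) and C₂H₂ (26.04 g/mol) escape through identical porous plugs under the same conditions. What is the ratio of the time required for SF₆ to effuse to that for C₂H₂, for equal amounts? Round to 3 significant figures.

2.37

Using Graham's law: t_SF₆/t_C₂H₂ = √(M_SF₆/M_C₂H₂) = √(146.06/26.04) = √5.609 = 2.37.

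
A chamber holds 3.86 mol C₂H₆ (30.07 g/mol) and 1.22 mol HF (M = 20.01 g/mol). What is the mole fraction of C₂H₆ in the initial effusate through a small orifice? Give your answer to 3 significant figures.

Rate_i ∝ x_i/√M_i (Graham's law weighted by mole fraction), so the effusate composition follows n_i/√M_i.
Mole fraction of C₂H₆ in the effusate = (n_C₂H₆/√M_C₂H₆) / (n_C₂H₆/√M_C₂H₆ + n_HF/√M_HF)
= (3.86/√30.07) / (3.86/√30.07 + 1.22/√20.01) = 0.7039/(0.7039 + 0.2727) = 0.721.

0.721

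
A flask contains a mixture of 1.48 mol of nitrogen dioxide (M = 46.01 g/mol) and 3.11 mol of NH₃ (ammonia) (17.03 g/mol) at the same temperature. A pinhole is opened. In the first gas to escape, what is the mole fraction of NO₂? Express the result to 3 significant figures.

0.225

Rate_i ∝ x_i/√M_i (Graham's law weighted by mole fraction), so the effusate composition follows n_i/√M_i.
So x_NO₂ in the escaping gas = (n_NO₂/√M_NO₂) / Σ(n_i/√M_i)
= (1.48/√46.01) / (1.48/√46.01 + 3.11/√17.03) = 0.2182/(0.2182 + 0.7536) = 0.225.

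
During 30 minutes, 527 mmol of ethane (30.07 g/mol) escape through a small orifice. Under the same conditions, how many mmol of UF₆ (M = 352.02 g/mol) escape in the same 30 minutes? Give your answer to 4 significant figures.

Graham's law gives rate_UF₆/rate_C₂H₆ = √(M_C₂H₆/M_UF₆) = √(30.07/352.02) = √0.08542 = 0.2923.
So the amount for UF₆ is 527 × 0.2923 = 154.0 mmol.

154.0 mmol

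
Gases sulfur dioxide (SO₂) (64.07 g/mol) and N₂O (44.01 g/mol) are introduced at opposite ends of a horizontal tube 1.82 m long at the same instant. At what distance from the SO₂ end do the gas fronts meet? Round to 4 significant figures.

0.8248 m

Graham's law gives d_SO₂/d_N₂O = rate_SO₂/rate_N₂O = √(M_N₂O/M_SO₂) = √(44.01/64.07) = 0.8288.
With d_SO₂ + d_N₂O = 1.82 m, d_N₂O = 1.82/(1 + 0.8288) = 0.9952 m.
d_SO₂ = 1.82 − 0.9952 = 0.8248 m.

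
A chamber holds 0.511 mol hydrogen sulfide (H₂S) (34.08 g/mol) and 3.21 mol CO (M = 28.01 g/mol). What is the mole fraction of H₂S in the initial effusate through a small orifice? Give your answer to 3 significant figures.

Each component's effusion rate ∝ (its partial pressure)·(1/√M) ∝ n_i/√M_i.
Mole fraction of H₂S in the effusate = (n_H₂S/√M_H₂S) / (n_H₂S/√M_H₂S + n_CO/√M_CO)
= (0.511/√34.08) / (0.511/√34.08 + 3.21/√28.01) = 0.08753/(0.08753 + 0.6065) = 0.126.

0.126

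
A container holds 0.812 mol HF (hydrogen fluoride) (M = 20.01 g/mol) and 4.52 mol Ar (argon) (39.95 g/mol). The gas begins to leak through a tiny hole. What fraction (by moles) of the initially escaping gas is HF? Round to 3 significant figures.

Effusion rate of each component ∝ n_i/√M_i (partial pressure × 1/√M).
Mole fraction of HF in the effusate = (n_HF/√M_HF) / (n_HF/√M_HF + n_Ar/√M_Ar)
= (0.812/√20.01) / (0.812/√20.01 + 4.52/√39.95) = 0.1815/(0.1815 + 0.7151) = 0.202.

0.202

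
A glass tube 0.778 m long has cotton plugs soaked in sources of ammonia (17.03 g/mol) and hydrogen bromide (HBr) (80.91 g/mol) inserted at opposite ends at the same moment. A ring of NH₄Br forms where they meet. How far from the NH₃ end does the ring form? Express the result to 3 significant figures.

0.533 m

The fronts meet when d_NH₃ + d_HBr = L with d_NH₃/d_HBr = √(M_HBr/M_NH₃) (Graham's law). Here √(M_HBr/M_NH₃) = √(80.91/17.03) = 2.180.
With d_NH₃ + d_HBr = 0.778 m, d_HBr = 0.778/(1 + 2.180) = 0.2447 m.
d_NH₃ = 0.778 − 0.2447 = 0.533 m.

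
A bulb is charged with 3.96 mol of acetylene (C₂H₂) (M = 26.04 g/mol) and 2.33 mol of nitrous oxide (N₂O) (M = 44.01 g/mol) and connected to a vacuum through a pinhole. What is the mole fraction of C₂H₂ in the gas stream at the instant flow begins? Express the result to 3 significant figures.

0.688

Rate_i ∝ x_i/√M_i (Graham's law weighted by mole fraction), so the effusate composition follows n_i/√M_i.
x_C₂H₂(eff) = (n_C₂H₂/√M_C₂H₂) / (n_C₂H₂/√M_C₂H₂ + n_N₂O/√M_N₂O)
= (3.96/√26.04) / (3.96/√26.04 + 2.33/√44.01) = 0.7760/(0.7760 + 0.3512) = 0.688.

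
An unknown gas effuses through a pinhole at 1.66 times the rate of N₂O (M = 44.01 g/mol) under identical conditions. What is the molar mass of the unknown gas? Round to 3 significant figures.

16.0 g/mol

Graham's law gives rate_X/rate_N₂O = √(M_N₂O/M_X).
1.66 = √(44.01/M_X)
M_X = 44.01 / 1.66² = 44.01 / 2.756 = 16.0 g/mol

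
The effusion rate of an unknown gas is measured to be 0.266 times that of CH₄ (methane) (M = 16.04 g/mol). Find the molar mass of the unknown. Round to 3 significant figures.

227 g/mol

From Graham's law, rate_X/rate_CH₄ = √(M_CH₄/M_X).
0.266 = √(16.04/M_X)
M_X = 16.04 / 0.266² = 16.04 / 0.07076 = 227 g/mol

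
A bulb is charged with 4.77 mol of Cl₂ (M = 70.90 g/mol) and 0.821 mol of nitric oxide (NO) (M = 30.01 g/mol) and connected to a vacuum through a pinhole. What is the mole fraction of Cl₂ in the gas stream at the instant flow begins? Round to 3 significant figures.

0.791

Effusion rate of each component ∝ n_i/√M_i (partial pressure × 1/√M).
Mole fraction of Cl₂ in the effusate = (n_Cl₂/√M_Cl₂) / (n_Cl₂/√M_Cl₂ + n_NO/√M_NO)
= (4.77/√70.90) / (4.77/√70.90 + 0.821/√30.01) = 0.5665/(0.5665 + 0.1499) = 0.791.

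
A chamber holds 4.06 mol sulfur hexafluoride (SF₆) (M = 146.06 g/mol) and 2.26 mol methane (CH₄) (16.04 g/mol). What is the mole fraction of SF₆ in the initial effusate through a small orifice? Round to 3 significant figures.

The effusion rate of species i is ∝ p_i/√M_i ∝ n_i/√M_i.
x_SF₆(eff) = (n_SF₆/√M_SF₆) / (n_SF₆/√M_SF₆ + n_CH₄/√M_CH₄)
= (4.06/√146.06) / (4.06/√146.06 + 2.26/√16.04) = 0.3359/(0.3359 + 0.5643) = 0.373.

0.373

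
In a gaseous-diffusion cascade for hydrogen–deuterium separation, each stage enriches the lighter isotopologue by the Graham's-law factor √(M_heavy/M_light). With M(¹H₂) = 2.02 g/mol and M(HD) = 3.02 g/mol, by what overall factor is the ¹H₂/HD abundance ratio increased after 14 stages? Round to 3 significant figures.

Overall factor = α^14 with α = √(3.02/2.02), i.e. (3.02/2.02)^(14/2).
= 1.49505^7 = 16.7.

16.7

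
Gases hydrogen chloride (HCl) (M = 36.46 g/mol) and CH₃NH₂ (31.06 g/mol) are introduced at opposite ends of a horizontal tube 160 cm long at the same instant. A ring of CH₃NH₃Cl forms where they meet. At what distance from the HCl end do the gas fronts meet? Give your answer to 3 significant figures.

76.8 cm

The fronts meet when d_HCl + d_CH₃NH₂ = L with d_HCl/d_CH₃NH₂ = √(M_CH₃NH₂/M_HCl) (Graham's law). Here √(M_CH₃NH₂/M_HCl) = √(31.06/36.46) = 0.9230.
With d_HCl + d_CH₃NH₂ = 160 cm, d_CH₃NH₂ = 160/(1 + 0.9230) = 83.20 cm.
d_HCl = 160 − 83.20 = 76.8 cm.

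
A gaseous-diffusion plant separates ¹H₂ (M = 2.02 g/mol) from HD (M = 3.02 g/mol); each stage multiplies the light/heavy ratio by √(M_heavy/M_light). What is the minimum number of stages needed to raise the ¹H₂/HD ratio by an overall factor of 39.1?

Per stage α = (3.02/2.02)^(1/2) = 1.49505^0.5, giving ln α = 0.2011.
Need α^N ≥ 39.1 ⇒ N ≥ ln(39.1) / ln α = 3.666 / 0.2011 = 18.23.
So at least 19 stages are needed.

19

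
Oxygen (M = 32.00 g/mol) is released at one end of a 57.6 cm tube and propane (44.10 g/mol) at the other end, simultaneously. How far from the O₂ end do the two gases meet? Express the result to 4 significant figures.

Graham's law gives d_O₂/d_C₃H₈ = rate_O₂/rate_C₃H₈ = √(M_C₃H₈/M_O₂) = √(44.10/32.00) = 1.174.
With d_O₂ + d_C₃H₈ = 57.6 cm, d_C₃H₈ = 57.6/(1 + 1.174) = 26.50 cm.
d_O₂ = 57.6 − 26.50 = 31.10 cm.

31.10 cm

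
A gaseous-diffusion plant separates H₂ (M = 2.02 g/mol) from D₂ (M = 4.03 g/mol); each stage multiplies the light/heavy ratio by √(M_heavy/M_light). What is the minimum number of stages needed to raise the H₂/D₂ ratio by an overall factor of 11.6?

With α = √(4.03/2.02) per stage, ln α = ½ ln(1.99505) = 0.3453.
Need α^N ≥ 11.6 ⇒ N ≥ ln(11.6) / ln α = 2.451 / 0.3453 = 7.10.
Minimum whole number of stages: N = 8.

8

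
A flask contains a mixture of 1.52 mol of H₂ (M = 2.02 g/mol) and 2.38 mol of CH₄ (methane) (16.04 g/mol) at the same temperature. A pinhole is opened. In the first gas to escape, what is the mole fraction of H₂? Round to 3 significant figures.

0.643

Each component's effusion rate ∝ (its partial pressure)·(1/√M) ∝ n_i/√M_i.
So x_H₂ in the escaping gas = (n_H₂/√M_H₂) / Σ(n_i/√M_i)
= (1.52/√2.02) / (1.52/√2.02 + 2.38/√16.04) = 1.069/(1.069 + 0.5943) = 0.643.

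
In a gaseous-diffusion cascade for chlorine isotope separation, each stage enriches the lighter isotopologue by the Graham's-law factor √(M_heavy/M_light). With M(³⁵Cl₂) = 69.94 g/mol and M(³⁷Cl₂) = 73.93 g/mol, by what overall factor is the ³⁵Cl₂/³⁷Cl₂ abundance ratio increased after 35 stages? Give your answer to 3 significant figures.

2.64

Overall factor = α^35 with α = √(73.93/69.94), i.e. (73.93/69.94)^(35/2).
= 1.05705^(35/2) = 2.64.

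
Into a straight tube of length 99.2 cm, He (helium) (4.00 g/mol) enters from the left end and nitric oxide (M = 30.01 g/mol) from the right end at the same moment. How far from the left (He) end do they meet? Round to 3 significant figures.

In equal time, each gas travels a distance ∝ its rate ∝ 1/√M, so d_He/d_NO = √(M_NO/M_He) = √(30.01/4.00) = 2.739.
With d_He + d_NO = 99.2 cm, d_NO = 99.2/(1 + 2.739) = 26.53 cm.
d_He = 99.2 − 26.53 = 72.7 cm.

72.7 cm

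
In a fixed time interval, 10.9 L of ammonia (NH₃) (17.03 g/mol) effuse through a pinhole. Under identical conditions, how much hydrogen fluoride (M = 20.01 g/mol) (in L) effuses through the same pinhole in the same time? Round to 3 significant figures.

From Graham's law, rate_HF/rate_NH₃ = √(M_NH₃/M_HF) = √(17.03/20.01) = √0.8511 = 0.9225.
So the volume for HF is 10.9 × 0.9225 = 10.1 L.

10.1 L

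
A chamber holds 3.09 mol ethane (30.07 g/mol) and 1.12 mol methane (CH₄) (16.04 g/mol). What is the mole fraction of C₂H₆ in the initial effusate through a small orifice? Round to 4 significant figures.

0.6683

Each component's effusion rate ∝ (its partial pressure)·(1/√M) ∝ n_i/√M_i.
Mole fraction of C₂H₆ in the effusate = (n_C₂H₆/√M_C₂H₆) / (n_C₂H₆/√M_C₂H₆ + n_CH₄/√M_CH₄)
= (3.09/√30.07) / (3.09/√30.07 + 1.12/√16.04) = 0.5635/(0.5635 + 0.2797) = 0.6683.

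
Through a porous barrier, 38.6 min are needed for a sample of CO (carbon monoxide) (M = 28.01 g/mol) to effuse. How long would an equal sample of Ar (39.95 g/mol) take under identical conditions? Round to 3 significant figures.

From Graham's law, t_Ar/t_CO = √(M_Ar/M_CO) = √(39.95/28.01) = √1.426 = 1.194.
So the time for Ar is 38.6 × 1.194 = 46.1 min.

46.1 min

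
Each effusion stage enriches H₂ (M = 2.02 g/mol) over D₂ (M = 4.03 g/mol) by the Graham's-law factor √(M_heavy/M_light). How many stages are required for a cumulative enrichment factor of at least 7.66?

Single-stage factor α = √(4.03/2.02), so ln α = ½ ln(1.99505) = 0.3453.
Need α^N ≥ 7.66 ⇒ N ≥ ln(7.66) / ln α = 2.036 / 0.3453 = 5.90.
So at least 6 stages are needed.

6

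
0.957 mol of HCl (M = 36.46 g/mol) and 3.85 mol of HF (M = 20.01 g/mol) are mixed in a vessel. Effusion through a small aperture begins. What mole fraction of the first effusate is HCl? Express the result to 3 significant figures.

0.156

The effusion rate of species i is ∝ p_i/√M_i ∝ n_i/√M_i.
Mole fraction of HCl in the effusate = (n_HCl/√M_HCl) / (n_HCl/√M_HCl + n_HF/√M_HF)
= (0.957/√36.46) / (0.957/√36.46 + 3.85/√20.01) = 0.1585/(0.1585 + 0.8607) = 0.156.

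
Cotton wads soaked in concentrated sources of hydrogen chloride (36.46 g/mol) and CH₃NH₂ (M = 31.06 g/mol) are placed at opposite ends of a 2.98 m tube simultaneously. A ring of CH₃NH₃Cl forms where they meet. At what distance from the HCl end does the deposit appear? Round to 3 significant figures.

1.43 m

Graham's law gives d_HCl/d_CH₃NH₂ = rate_HCl/rate_CH₃NH₂ = √(M_CH₃NH₂/M_HCl) = √(31.06/36.46) = 0.9230.
With d_HCl + d_CH₃NH₂ = 2.98 m, d_CH₃NH₂ = 2.98/(1 + 0.9230) = 1.550 m.
d_HCl = 2.98 − 1.550 = 1.43 m.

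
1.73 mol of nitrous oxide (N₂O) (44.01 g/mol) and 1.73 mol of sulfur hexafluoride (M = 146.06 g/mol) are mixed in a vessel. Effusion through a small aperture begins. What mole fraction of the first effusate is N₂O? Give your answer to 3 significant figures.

0.646

The effusion rate of species i is ∝ p_i/√M_i ∝ n_i/√M_i.
Mole fraction of N₂O in the effusate = (n_N₂O/√M_N₂O) / (n_N₂O/√M_N₂O + n_SF₆/√M_SF₆)
= (1.73/√44.01) / (1.73/√44.01 + 1.73/√146.06) = 0.2608/(0.2608 + 0.1431) = 0.646.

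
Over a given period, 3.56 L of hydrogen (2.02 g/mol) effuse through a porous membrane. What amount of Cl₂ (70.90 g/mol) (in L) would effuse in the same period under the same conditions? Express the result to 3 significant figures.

0.601 L

Using Graham's law: rate_Cl₂/rate_H₂ = √(M_H₂/M_Cl₂) = √(2.02/70.90) = √0.02849 = 0.1688.
So the volume for Cl₂ is 3.56 × 0.1688 = 0.601 L.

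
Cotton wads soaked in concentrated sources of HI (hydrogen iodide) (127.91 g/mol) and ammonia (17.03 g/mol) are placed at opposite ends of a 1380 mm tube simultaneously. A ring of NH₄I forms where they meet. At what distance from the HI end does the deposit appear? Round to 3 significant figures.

In equal time, each gas travels a distance ∝ its rate ∝ 1/√M, so d_HI/d_NH₃ = √(M_NH₃/M_HI) = √(17.03/127.91) = 0.3649.
With d_HI + d_NH₃ = 1380 mm, d_NH₃ = 1380/(1 + 0.3649) = 1011 mm.
d_HI = 1380 − 1011 = 369 mm.

369 mm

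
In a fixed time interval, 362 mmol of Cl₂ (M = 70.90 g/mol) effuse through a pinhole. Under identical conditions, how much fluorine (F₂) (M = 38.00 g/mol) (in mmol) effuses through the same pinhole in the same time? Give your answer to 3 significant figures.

494 mmol

From Graham's law, rate_F₂/rate_Cl₂ = √(M_Cl₂/M_F₂) = √(70.90/38.00) = √1.866 = 1.366.
So the amount for F₂ is 362 × 1.366 = 494 mmol.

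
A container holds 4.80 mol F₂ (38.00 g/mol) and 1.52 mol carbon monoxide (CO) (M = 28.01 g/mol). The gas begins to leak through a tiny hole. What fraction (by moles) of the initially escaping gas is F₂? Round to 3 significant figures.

0.731

Effusion rate of each component ∝ n_i/√M_i (partial pressure × 1/√M).
x_F₂(eff) = (n_F₂/√M_F₂) / (n_F₂/√M_F₂ + n_CO/√M_CO)
= (4.80/√38.00) / (4.80/√38.00 + 1.52/√28.01) = 0.7787/(0.7787 + 0.2872) = 0.731.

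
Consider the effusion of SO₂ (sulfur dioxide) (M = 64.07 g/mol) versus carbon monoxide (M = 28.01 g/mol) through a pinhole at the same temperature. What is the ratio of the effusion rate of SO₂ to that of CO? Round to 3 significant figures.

By Graham's law, rate_SO₂/rate_CO = √(M_CO/M_SO₂) = √(28.01/64.07) = √0.4372 = 0.661.

0.661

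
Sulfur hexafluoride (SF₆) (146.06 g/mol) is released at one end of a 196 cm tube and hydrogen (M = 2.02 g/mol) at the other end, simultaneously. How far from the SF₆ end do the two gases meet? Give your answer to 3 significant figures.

20.6 cm

Graham's law gives d_SF₆/d_H₂ = rate_SF₆/rate_H₂ = √(M_H₂/M_SF₆) = √(2.02/146.06) = 0.1176.
With d_SF₆ + d_H₂ = 196 cm, d_H₂ = 196/(1 + 0.1176) = 175.4 cm.
d_SF₆ = 196 − 175.4 = 20.6 cm.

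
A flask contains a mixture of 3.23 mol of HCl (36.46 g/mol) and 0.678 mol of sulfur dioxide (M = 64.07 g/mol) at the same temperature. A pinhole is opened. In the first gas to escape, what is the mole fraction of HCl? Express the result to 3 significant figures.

The effusion rate of species i is ∝ p_i/√M_i ∝ n_i/√M_i.
So x_HCl in the escaping gas = (n_HCl/√M_HCl) / Σ(n_i/√M_i)
= (3.23/√36.46) / (3.23/√36.46 + 0.678/√64.07) = 0.5349/(0.5349 + 0.08470) = 0.863.

0.863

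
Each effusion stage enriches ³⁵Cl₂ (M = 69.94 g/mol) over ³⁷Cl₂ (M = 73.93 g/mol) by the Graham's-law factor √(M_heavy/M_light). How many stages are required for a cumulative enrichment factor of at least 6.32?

With α = √(73.93/69.94) per stage, ln α = ½ ln(1.05705) = 0.02774.
Need α^N ≥ 6.32 ⇒ N ≥ ln(6.32) / ln α = 1.844 / 0.02774 = 66.46.
So at least 67 stages are needed.

67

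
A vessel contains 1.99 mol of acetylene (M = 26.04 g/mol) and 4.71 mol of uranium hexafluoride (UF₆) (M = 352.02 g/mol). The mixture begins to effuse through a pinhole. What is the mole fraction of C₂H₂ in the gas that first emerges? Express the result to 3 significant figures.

0.608

The effusion rate of species i is ∝ p_i/√M_i ∝ n_i/√M_i.
Mole fraction of C₂H₂ in the effusate = (n_C₂H₂/√M_C₂H₂) / (n_C₂H₂/√M_C₂H₂ + n_UF₆/√M_UF₆)
= (1.99/√26.04) / (1.99/√26.04 + 4.71/√352.02) = 0.3900/(0.3900 + 0.2510) = 0.608.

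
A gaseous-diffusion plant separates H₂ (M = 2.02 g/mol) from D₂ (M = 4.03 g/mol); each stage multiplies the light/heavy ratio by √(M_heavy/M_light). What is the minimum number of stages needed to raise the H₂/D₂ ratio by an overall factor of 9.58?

7

Single-stage factor α = √(4.03/2.02), so ln α = ½ ln(1.99505) = 0.3453.
Need α^N ≥ 9.58 ⇒ N ≥ ln(9.58) / ln α = 2.260 / 0.3453 = 6.54.
So at least 7 stages are needed.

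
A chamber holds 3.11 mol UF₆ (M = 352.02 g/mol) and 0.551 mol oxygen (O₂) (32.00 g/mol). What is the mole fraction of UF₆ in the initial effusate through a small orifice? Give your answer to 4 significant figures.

Effusion rate of each component ∝ n_i/√M_i (partial pressure × 1/√M).
So x_UF₆ in the escaping gas = (n_UF₆/√M_UF₆) / Σ(n_i/√M_i)
= (3.11/√352.02) / (3.11/√352.02 + 0.551/√32.00) = 0.1658/(0.1658 + 0.09740) = 0.6299.

0.6299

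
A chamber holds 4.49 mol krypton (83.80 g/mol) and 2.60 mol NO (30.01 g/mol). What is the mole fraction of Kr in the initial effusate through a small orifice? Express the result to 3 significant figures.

Each component's effusion rate ∝ (its partial pressure)·(1/√M) ∝ n_i/√M_i.
x_Kr(eff) = (n_Kr/√M_Kr) / (n_Kr/√M_Kr + n_NO/√M_NO)
= (4.49/√83.80) / (4.49/√83.80 + 2.60/√30.01) = 0.4905/(0.4905 + 0.4746) = 0.508.

0.508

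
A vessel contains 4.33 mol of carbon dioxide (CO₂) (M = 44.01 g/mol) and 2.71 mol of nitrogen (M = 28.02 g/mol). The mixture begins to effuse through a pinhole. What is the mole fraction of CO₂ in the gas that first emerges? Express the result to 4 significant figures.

0.5604

The effusion rate of species i is ∝ p_i/√M_i ∝ n_i/√M_i.
So x_CO₂ in the escaping gas = (n_CO₂/√M_CO₂) / Σ(n_i/√M_i)
= (4.33/√44.01) / (4.33/√44.01 + 2.71/√28.02) = 0.6527/(0.6527 + 0.5120) = 0.5604.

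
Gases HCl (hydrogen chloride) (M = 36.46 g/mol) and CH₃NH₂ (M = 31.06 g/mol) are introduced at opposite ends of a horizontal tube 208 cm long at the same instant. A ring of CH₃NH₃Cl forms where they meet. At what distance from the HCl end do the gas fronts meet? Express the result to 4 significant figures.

99.83 cm

The fronts meet when d_HCl + d_CH₃NH₂ = L with d_HCl/d_CH₃NH₂ = √(M_CH₃NH₂/M_HCl) (Graham's law). Here √(M_CH₃NH₂/M_HCl) = √(31.06/36.46) = 0.9230.
With d_HCl + d_CH₃NH₂ = 208 cm, d_CH₃NH₂ = 208/(1 + 0.9230) = 108.2 cm.
d_HCl = 208 − 108.2 = 99.83 cm.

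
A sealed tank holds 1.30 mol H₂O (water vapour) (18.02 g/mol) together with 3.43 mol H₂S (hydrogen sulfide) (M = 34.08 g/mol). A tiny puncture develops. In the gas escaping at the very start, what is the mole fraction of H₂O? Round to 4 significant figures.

The effusion rate of species i is ∝ p_i/√M_i ∝ n_i/√M_i.
Mole fraction of H₂O in the effusate = (n_H₂O/√M_H₂O) / (n_H₂O/√M_H₂O + n_H₂S/√M_H₂S)
= (1.30/√18.02) / (1.30/√18.02 + 3.43/√34.08) = 0.3062/(0.3062 + 0.5875) = 0.3426.

0.3426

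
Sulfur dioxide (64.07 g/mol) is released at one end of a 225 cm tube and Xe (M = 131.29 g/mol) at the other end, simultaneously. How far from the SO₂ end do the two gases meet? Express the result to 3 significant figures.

132 cm

Distances travelled in equal time are proportional to diffusion rates, so d_SO₂/d_Xe = √(M_Xe/M_SO₂) = √(131.29/64.07) = 1.431.
With d_SO₂ + d_Xe = 225 cm, d_Xe = 225/(1 + 1.431) = 92.54 cm.
d_SO₂ = 225 − 92.54 = 132 cm.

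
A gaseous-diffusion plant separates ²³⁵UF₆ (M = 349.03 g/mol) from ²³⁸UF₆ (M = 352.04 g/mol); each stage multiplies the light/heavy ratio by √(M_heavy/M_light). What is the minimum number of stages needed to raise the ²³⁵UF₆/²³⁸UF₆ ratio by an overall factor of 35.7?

With α = √(352.04/349.03) per stage, ln α = ½ ln(1.00862) = 0.004293.
Need α^N ≥ 35.7 ⇒ N ≥ ln(35.7) / ln α = 3.575 / 0.004293 = 832.70.
Rounding up, N = 833 stages.

833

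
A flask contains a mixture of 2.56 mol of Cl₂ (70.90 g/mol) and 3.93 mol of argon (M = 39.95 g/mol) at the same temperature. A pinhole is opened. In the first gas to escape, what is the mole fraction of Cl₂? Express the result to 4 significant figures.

0.3284

Effusion rate of each component ∝ n_i/√M_i (partial pressure × 1/√M).
x_Cl₂(eff) = (n_Cl₂/√M_Cl₂) / (n_Cl₂/√M_Cl₂ + n_Ar/√M_Ar)
= (2.56/√70.90) / (2.56/√70.90 + 3.93/√39.95) = 0.3040/(0.3040 + 0.6218) = 0.3284.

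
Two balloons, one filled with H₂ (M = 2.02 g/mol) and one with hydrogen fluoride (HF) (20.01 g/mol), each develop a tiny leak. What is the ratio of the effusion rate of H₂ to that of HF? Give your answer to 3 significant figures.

Graham's law gives rate_H₂/rate_HF = √(M_HF/M_H₂) = √(20.01/2.02) = √9.906 = 3.15.

3.15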